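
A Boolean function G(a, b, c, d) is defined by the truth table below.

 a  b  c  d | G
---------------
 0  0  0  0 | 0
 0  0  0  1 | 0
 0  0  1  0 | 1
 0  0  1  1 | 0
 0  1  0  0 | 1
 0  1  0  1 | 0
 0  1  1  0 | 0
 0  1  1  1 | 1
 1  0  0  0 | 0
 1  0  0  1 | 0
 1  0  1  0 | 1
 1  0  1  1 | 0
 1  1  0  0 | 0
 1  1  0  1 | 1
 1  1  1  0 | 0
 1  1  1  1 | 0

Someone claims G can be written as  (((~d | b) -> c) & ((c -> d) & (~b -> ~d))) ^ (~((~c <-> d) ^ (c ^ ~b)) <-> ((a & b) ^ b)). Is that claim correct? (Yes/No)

Check the formula against G row by row:
  a=0, b=0, c=0, d=0: formula gives 1, but G = 0 ✗
Row (0,0,0,0) is a counterexample, so the formula is not equivalent to G.

No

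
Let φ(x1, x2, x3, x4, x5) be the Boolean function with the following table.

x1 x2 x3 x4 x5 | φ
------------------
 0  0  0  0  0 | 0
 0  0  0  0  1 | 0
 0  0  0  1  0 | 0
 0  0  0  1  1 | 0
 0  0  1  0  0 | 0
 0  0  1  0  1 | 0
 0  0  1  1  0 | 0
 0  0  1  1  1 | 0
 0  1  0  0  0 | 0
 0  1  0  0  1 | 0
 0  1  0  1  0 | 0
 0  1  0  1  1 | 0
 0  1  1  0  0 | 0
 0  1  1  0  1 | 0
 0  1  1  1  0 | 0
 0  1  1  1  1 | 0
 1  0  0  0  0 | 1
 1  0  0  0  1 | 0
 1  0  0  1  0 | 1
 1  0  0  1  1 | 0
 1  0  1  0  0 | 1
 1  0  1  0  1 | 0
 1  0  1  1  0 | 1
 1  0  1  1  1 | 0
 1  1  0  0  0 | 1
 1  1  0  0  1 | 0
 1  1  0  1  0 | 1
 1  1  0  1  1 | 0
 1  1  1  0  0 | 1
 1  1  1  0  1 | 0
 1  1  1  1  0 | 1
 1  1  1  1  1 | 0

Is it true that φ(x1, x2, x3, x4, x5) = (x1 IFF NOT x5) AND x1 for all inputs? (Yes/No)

Evaluate (x1 IFF NOT x5) AND x1 on each row and compare to φ:
  x1=0, x2=0, x3=0, x4=0, x5=0: formula gives 0, φ = 0 ✓
  x1=0, x2=0, x3=0, x4=0, x5=1: formula gives 0, φ = 0 ✓
  x1=0, x2=0, x3=0, x4=1, x5=0: formula gives 0, φ = 0 ✓
  x1=0, x2=0, x3=0, x4=1, x5=1: formula gives 0, φ = 0 ✓
  … (the remaining 28 rows also agree.)
Every row agrees, so the formula is equivalent.

Yes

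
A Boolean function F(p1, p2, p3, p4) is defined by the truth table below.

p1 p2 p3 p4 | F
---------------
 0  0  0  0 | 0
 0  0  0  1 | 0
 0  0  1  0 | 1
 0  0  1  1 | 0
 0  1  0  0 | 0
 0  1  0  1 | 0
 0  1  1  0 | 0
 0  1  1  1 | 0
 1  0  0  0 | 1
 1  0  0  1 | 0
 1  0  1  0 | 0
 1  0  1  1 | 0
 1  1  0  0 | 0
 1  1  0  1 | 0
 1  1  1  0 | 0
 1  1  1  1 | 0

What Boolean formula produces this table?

F=1 on 2 inputs: (0,0,1,0), (1,0,0,0). Reading each as a conjunction of literals (¬p1·¬p2·p3·¬p4, p1·¬p2·¬p3·¬p4) and taking the OR gives the canonical DNF.

F(p1, p2, p3, p4) = (((NOT p1 AND NOT p2) AND p3) AND NOT p4) OR (((p1 AND NOT p2) AND NOT p3) AND NOT p4)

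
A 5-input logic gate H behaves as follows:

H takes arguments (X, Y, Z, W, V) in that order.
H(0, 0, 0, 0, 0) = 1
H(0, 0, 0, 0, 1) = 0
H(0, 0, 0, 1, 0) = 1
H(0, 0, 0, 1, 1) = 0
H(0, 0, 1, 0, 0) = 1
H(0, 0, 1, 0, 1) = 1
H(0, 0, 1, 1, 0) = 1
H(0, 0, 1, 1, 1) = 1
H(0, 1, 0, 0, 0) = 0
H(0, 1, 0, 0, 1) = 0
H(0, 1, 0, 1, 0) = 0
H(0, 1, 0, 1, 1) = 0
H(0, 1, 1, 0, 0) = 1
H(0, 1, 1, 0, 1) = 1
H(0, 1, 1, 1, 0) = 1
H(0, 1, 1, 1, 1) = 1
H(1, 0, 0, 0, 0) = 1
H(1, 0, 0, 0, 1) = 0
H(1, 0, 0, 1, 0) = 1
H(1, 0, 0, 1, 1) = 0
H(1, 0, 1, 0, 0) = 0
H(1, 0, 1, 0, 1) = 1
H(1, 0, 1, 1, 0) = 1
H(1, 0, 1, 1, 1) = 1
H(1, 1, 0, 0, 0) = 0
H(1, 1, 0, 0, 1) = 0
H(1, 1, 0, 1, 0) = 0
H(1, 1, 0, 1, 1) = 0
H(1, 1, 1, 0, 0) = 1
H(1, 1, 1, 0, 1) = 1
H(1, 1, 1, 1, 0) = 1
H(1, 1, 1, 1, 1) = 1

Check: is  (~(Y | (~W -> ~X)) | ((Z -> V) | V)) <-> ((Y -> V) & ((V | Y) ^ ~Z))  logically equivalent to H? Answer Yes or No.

Yes

Evaluate (~(Y | (~W -> ~X)) | ((Z -> V) | V)) <-> ((Y -> V) & ((V | Y) ^ ~Z)) on each row and compare to H:
  X=0, Y=0, Z=0, W=0, V=0: formula gives 1, H = 1 ✓
  X=0, Y=0, Z=0, W=0, V=1: formula gives 0, H = 0 ✓
  X=0, Y=0, Z=0, W=1, V=0: formula gives 1, H = 1 ✓
  X=0, Y=0, Z=0, W=1, V=1: formula gives 0, H = 0 ✓
  …and likewise for the remaining 28 rows.
Every row agrees, so the formula is equivalent.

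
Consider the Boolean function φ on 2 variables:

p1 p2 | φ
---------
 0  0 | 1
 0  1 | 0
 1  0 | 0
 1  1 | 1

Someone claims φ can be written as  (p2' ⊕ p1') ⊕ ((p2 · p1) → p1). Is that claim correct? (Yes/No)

Evaluate (p2' ⊕ p1') ⊕ ((p2 · p1) → p1) on each row and compare to φ:
  p1=0, p2=0: formula gives 1, φ = 1 ✓
  p1=0, p2=1: formula gives 0, φ = 0 ✓
  p1=1, p2=0: formula gives 0, φ = 0 ✓
  p1=1, p2=1: formula gives 1, φ = 1 ✓
Every row agrees, so the formula is equivalent.

Yes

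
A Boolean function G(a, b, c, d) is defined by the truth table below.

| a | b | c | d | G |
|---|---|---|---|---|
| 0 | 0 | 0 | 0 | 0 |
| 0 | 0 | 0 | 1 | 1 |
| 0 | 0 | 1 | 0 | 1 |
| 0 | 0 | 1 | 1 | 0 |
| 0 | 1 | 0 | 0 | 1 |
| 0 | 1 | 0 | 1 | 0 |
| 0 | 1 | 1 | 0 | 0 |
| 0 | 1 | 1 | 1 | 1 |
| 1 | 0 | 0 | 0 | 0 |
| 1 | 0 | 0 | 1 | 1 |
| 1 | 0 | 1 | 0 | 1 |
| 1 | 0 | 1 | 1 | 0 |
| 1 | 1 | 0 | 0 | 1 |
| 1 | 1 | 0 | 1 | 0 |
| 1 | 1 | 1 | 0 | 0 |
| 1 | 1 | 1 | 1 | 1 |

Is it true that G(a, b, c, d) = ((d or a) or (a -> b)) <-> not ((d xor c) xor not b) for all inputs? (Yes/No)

Yes

Test each input against both G and the formula:
  a=0, b=0, c=0, d=0: formula gives 0, G = 0 ✓
  a=0, b=0, c=0, d=1: formula gives 1, G = 1 ✓
  a=0, b=0, c=1, d=0: formula gives 1, G = 1 ✓
  a=0, b=0, c=1, d=1: formula gives 0, G = 0 ✓
  …and likewise for the remaining 12 rows.
No disagreement on any input; they are logically equivalent.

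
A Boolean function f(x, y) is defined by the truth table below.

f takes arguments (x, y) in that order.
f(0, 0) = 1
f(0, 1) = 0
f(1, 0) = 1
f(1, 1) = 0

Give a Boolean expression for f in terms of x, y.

The output is the negation of y.

f(x, y) = not y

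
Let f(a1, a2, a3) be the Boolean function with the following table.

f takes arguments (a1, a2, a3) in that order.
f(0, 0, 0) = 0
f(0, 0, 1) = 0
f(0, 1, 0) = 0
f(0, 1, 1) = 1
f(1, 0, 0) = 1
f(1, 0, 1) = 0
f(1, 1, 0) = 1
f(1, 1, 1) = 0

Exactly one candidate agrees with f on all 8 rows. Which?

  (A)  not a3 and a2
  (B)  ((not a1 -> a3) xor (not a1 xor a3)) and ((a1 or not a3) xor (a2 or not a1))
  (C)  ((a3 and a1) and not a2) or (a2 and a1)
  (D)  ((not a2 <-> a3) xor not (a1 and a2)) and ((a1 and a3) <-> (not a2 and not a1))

(A): at (0,1,0) it gives 1, but f = 0 — eliminated.
(B): at (0,0,1) it gives 1, but f = 0 — eliminated.
(C): at (0,1,1) it gives 0, but f = 1 — eliminated.
That leaves (D). Evaluating it on every row reproduces the table of f exactly.

D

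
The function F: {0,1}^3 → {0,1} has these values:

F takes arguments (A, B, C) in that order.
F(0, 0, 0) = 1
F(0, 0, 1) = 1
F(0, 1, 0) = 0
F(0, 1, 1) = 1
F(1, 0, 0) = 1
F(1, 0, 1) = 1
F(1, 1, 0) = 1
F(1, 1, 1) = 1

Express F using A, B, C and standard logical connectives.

F(A, B, C) = ¬((¬A ∧ B) ∧ ¬C)

Only row (0,1,0) gives 0. So F is 1 everywhere except there — the complement of the minterm ¬A·B·¬C.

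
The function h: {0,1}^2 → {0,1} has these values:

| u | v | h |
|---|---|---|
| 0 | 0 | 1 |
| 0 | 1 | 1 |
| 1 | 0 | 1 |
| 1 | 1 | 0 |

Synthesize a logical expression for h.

h(u, v) = (u · v)'

The output is 0 only when every input is 1 — NAND of all inputs.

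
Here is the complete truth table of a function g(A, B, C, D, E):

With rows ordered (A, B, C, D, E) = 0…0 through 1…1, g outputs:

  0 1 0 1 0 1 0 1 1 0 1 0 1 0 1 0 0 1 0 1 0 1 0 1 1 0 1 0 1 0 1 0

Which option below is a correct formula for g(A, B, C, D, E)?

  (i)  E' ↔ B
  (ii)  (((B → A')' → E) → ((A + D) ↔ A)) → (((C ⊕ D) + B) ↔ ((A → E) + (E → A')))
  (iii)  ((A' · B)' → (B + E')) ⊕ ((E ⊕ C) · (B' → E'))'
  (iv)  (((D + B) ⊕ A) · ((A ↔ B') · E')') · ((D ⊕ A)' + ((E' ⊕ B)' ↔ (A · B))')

(ii) disagrees with g on (0,0,0,0,1) (formula → 0, table → 1); rule it out.
(iii) disagrees with g on (0,0,1,0,0) (formula → 1, table → 0); rule it out.
(iv) disagrees with g on (0,0,0,0,1) (formula → 0, table → 1); rule it out.
That leaves (i). Evaluating it on every row reproduces the table of g exactly.

i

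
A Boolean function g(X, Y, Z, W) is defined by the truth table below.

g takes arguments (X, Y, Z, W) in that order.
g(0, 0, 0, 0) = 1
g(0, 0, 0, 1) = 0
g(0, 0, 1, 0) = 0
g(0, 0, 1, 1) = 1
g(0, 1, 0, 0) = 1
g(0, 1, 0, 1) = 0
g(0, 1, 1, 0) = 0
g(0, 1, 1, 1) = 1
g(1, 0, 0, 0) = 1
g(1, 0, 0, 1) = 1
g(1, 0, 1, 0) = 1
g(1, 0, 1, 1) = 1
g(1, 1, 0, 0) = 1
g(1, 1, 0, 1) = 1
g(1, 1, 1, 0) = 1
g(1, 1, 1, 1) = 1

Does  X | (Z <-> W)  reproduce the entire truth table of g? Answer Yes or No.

Yes

Evaluate X | (Z <-> W) on each row and compare to g:
  X=0, Y=0, Z=0, W=0: formula gives 1, g = 1 ✓
  X=0, Y=0, Z=0, W=1: formula gives 0, g = 0 ✓
  X=0, Y=0, Z=1, W=0: formula gives 0, g = 0 ✓
  X=0, Y=0, Z=1, W=1: formula gives 1, g = 1 ✓
  …and likewise for the remaining 12 rows.
No disagreement on any input; they are logically equivalent.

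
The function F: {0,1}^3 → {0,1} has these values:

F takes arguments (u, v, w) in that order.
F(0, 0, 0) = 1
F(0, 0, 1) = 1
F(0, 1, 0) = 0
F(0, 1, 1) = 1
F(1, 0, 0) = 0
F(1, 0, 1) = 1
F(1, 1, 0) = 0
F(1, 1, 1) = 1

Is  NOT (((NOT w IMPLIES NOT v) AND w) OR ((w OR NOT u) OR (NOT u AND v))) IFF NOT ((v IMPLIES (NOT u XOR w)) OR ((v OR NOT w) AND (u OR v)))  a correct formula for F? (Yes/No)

Test each input against both F and the formula:
  u=0, v=0, w=0: formula gives 1, F = 1 ✓
  u=0, v=0, w=1: formula gives 1, F = 1 ✓
  u=0, v=1, w=0: formula gives 1, but F = 0 ✗
Row (0,1,0) is a counterexample, so the formula is not equivalent to F.

No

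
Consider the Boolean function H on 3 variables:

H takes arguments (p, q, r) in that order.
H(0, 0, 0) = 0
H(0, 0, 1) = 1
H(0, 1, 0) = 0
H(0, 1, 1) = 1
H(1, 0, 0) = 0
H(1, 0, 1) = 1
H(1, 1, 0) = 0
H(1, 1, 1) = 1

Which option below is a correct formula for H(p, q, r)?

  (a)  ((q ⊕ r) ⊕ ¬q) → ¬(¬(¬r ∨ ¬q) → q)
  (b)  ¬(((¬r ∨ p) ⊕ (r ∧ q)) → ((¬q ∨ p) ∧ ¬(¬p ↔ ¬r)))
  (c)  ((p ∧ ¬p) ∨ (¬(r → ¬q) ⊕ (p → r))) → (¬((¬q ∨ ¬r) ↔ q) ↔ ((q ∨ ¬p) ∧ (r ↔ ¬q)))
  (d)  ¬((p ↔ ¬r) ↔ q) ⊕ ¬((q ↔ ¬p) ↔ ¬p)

(b) fails at (0,0,0): the formula yields 1, H is 0.
(c) fails at (1,0,0): the formula yields 1, H is 0.
(d) fails at (0,0,0): the formula yields 1, H is 0.
Only (a) survives; checking it on all 8 rows confirms it matches H.

a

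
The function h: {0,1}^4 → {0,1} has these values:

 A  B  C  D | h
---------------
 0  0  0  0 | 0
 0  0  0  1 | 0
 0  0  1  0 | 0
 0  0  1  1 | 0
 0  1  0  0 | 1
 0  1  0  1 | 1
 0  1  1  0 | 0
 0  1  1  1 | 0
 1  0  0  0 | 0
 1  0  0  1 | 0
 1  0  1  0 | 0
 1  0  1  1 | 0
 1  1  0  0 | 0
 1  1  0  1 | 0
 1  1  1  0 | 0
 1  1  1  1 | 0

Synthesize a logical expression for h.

h(A, B, C, D) = (((A' · B) · C') · D') + (((A' · B) · C') · D)

h=1 on 2 inputs: (0,1,0,0), (0,1,0,1). Reading each as a conjunction of literals (¬A·B·¬C·¬D, ¬A·B·¬C·D) and taking the OR gives the canonical DNF.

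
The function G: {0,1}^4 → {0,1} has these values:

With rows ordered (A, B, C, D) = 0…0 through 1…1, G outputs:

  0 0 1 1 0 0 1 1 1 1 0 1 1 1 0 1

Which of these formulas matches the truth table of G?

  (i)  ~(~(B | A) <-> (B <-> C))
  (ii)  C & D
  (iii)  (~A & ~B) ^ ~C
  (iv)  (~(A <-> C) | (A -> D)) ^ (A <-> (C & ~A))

iv

(i) fails at (1,0,1,1): the formula yields 0, G is 1.
(ii) fails at (0,0,1,0): the formula yields 0, G is 1.
(iii) fails at (0,1,0,0): the formula yields 1, G is 0.
Only (iv) survives; checking it on all 16 rows confirms it matches G.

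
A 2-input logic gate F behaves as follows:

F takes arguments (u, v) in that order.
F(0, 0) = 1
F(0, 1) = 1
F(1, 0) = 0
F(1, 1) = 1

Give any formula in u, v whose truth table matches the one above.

F(u, v) = u → v

This is u → v (false only at 1,0).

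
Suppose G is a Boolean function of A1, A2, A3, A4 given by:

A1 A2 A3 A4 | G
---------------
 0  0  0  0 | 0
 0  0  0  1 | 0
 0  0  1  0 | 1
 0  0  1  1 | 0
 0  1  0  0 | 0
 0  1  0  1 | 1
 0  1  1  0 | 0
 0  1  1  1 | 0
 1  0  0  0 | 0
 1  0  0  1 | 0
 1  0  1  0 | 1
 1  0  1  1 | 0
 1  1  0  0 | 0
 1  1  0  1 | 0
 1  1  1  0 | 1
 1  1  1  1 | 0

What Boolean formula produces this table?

Collect the rows where G=1 — (0,0,1,0), (0,1,0,1), (1,0,1,0), (1,1,1,0) — and write one minterm per row: ¬A1·¬A2·A3·¬A4, ¬A1·A2·¬A3·A4, A1·¬A2·A3·¬A4, A1·A2·A3·¬A4. Their union (logical OR) reproduces the table exactly.

G(A1, A2, A3, A4) = (((((~A1 & ~A2) & A3) & ~A4) | (((~A1 & A2) & ~A3) & A4)) | (((A1 & ~A2) & A3) & ~A4)) | (((A1 & A2) & A3) & ~A4)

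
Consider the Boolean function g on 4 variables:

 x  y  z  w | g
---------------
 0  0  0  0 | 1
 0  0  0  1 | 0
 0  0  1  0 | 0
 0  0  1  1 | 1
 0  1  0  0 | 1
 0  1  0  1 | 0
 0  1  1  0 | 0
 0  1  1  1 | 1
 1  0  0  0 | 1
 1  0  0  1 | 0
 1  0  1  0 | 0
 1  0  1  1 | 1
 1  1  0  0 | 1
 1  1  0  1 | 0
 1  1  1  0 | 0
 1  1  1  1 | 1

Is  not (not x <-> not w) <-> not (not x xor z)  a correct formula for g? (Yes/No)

Yes

Evaluate not (not x <-> not w) <-> not (not x xor z) on each row and compare to g:
  x=0, y=0, z=0, w=0: formula gives 1, g = 1 ✓
  x=0, y=0, z=0, w=1: formula gives 0, g = 0 ✓
  x=0, y=0, z=1, w=0: formula gives 0, g = 0 ✓
  x=0, y=0, z=1, w=1: formula gives 1, g = 1 ✓
  …and likewise for the remaining 12 rows.
Every row agrees, so the formula is equivalent.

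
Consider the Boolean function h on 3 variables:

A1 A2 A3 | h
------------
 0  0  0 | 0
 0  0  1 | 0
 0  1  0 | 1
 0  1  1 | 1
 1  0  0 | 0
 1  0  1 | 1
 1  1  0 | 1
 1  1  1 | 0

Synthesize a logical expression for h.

The 1-rows are (0,1,0), (0,1,1), (1,0,1), (1,1,0). Each contributes one minterm — ¬A1·A2·¬A3; ¬A1·A2·A3; A1·¬A2·A3; A1·A2·¬A3 — and their disjunction is a sum-of-products form of h.

h(A1, A2, A3) = ((((~A1 & A2) & ~A3) | ((~A1 & A2) & A3)) | ((A1 & ~A2) & A3)) | ((A1 & A2) & ~A3)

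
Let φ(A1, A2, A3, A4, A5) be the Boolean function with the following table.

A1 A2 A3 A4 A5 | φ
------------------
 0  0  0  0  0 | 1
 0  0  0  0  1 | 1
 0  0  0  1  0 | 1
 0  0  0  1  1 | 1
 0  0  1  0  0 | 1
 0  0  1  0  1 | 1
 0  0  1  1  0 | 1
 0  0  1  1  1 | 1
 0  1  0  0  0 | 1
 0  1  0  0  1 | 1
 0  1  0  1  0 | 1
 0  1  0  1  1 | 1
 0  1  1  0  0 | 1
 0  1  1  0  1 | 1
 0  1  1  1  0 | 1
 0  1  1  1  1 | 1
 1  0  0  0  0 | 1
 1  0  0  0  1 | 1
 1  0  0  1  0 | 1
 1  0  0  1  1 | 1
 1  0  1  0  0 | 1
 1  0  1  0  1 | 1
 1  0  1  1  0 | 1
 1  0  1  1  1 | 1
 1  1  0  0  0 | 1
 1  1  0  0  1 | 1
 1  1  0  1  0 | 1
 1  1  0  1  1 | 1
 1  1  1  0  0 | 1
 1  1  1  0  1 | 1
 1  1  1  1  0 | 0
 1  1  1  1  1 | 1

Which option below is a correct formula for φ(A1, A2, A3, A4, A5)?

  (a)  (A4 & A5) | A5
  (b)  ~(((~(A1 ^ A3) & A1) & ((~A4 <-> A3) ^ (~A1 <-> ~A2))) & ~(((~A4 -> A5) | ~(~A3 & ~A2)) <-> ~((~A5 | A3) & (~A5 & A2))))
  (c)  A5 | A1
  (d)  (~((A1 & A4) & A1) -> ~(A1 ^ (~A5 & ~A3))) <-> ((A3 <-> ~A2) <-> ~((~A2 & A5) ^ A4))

b

(a) fails at (0,0,0,0,0): the formula yields 0, φ is 1.
(c) fails at (0,0,0,0,0): the formula yields 0, φ is 1.
(d) fails at (0,0,0,1,0): the formula yields 0, φ is 1.
Only (b) survives; checking it on all 32 rows confirms it matches φ.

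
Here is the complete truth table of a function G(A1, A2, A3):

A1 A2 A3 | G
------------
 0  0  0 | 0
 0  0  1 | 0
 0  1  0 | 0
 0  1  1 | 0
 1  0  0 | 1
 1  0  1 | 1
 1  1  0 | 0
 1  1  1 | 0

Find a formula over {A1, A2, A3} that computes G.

G(A1, A2, A3) = ((A1 & ~A2) & ~A3) | ((A1 & ~A2) & A3)

Collect the rows where G=1 — (1,0,0), (1,0,1) — and write one minterm per row: A1·¬A2·¬A3, A1·¬A2·A3. Their union (logical OR) reproduces the table exactly.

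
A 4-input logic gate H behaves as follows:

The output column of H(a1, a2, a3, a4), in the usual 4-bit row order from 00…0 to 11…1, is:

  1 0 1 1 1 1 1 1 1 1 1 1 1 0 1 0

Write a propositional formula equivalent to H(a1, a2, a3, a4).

There are just 3 zero rows: (0,0,0,1), (1,1,0,1), (1,1,1,1). Their minterms are ¬a1·¬a2·¬a3·a4, a1·a2·¬a3·a4, a1·a2·a3·a4; the OR of those covers precisely the 0-outputs, and negating it yields H.

H(a1, a2, a3, a4) = NOT (((((NOT a1 AND NOT a2) AND NOT a3) AND a4) OR (((a1 AND a2) AND NOT a3) AND a4)) OR (((a1 AND a2) AND a3) AND a4))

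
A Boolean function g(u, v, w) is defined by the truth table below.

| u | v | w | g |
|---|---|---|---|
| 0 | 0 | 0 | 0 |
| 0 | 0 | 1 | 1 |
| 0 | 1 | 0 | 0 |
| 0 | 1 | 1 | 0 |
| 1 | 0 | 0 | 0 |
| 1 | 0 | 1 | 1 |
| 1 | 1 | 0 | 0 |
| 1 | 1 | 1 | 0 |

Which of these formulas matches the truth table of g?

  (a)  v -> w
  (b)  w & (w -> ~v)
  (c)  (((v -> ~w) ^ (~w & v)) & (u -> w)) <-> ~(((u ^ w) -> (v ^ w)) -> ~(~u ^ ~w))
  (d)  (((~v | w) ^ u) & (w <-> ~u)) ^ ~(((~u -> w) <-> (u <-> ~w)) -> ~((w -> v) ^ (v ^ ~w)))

b

(a): at (0,0,0) it gives 1, but g = 0 — eliminated.
(c): at (0,1,0) it gives 1, but g = 0 — eliminated.
(d): at (0,1,0) it gives 1, but g = 0 — eliminated.
Only (b) survives; checking it on all 8 rows confirms it matches g.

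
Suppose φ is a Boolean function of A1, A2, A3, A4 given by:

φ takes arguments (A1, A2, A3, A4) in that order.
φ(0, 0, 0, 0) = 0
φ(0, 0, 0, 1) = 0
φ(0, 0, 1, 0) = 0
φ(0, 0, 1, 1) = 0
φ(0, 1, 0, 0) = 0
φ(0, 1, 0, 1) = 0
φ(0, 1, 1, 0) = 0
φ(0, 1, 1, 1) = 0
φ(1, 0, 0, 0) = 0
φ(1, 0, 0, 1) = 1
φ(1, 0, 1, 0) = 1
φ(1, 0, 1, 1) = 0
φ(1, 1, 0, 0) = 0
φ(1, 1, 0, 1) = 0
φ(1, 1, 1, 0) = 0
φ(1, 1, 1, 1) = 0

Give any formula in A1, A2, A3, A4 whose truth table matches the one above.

φ=1 on 2 inputs: (1,0,0,1), (1,0,1,0). Reading each as a conjunction of literals (A1·¬A2·¬A3·A4, A1·¬A2·A3·¬A4) and taking the OR gives the canonical DNF.

φ(A1, A2, A3, A4) = (((A1 & ~A2) & ~A3) & A4) | (((A1 & ~A2) & A3) & ~A4)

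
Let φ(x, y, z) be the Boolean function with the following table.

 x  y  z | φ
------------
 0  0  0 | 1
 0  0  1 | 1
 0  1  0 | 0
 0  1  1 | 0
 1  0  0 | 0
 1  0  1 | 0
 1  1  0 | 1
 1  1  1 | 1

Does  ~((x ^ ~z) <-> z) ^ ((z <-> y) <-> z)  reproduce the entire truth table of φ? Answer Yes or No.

Check the formula against φ row by row:
  x=0, y=0, z=0: formula gives 1, φ = 1 ✓
  x=0, y=0, z=1: formula gives 1, φ = 1 ✓
  x=0, y=1, z=0: formula gives 0, φ = 0 ✓
  x=0, y=1, z=1: formula gives 0, φ = 0 ✓
  x=1, y=0, z=0: formula gives 0, φ = 0 ✓
  …and likewise for the remaining 3 rows.
Every row agrees, so the formula is equivalent.

Yes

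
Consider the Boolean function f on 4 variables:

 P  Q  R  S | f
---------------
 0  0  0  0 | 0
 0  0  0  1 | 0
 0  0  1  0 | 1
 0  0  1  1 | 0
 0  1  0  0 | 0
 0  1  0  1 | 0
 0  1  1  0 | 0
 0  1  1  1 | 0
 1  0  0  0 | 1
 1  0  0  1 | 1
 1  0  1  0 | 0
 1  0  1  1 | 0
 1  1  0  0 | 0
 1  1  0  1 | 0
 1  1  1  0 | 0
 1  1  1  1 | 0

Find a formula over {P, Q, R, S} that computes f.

f(P, Q, R, S) = ((((~P & ~Q) & R) & ~S) | (((P & ~Q) & ~R) & ~S)) | (((P & ~Q) & ~R) & S)

Collect the rows where f=1 — (0,0,1,0), (1,0,0,0), (1,0,0,1) — and write one minterm per row: ¬P·¬Q·R·¬S, P·¬Q·¬R·¬S, P·¬Q·¬R·S. Their union (logical OR) reproduces the table exactly.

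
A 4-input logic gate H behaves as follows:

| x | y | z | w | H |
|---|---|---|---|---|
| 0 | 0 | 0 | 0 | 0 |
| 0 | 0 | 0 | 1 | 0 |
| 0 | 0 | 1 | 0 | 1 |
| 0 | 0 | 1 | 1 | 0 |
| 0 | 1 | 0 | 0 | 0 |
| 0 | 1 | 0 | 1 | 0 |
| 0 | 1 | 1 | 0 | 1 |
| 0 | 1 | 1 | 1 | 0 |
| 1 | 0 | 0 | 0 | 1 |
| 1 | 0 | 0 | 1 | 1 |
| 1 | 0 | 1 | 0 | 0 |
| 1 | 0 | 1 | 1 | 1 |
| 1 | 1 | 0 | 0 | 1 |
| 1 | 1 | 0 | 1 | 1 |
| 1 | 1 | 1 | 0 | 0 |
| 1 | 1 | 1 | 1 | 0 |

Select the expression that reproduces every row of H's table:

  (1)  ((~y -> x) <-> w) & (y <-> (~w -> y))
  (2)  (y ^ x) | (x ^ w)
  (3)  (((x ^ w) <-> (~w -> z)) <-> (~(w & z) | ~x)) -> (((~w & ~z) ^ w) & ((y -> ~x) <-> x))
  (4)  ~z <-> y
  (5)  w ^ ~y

3

(1) disagrees with H on (0,0,0,0) (formula → 1, table → 0); rule it out.
(2) disagrees with H on (0,0,0,1) (formula → 1, table → 0); rule it out.
(4) disagrees with H on (0,0,1,1) (formula → 1, table → 0); rule it out.
(5) disagrees with H on (0,0,0,0) (formula → 1, table → 0); rule it out.
(3) is the remaining candidate, and it agrees with H on all 16 inputs.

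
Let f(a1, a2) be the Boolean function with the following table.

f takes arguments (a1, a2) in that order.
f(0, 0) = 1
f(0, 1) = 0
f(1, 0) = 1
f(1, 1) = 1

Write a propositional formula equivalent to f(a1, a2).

This is a2 → a1 (false only at 0,1).

f(a1, a2) = a2 -> a1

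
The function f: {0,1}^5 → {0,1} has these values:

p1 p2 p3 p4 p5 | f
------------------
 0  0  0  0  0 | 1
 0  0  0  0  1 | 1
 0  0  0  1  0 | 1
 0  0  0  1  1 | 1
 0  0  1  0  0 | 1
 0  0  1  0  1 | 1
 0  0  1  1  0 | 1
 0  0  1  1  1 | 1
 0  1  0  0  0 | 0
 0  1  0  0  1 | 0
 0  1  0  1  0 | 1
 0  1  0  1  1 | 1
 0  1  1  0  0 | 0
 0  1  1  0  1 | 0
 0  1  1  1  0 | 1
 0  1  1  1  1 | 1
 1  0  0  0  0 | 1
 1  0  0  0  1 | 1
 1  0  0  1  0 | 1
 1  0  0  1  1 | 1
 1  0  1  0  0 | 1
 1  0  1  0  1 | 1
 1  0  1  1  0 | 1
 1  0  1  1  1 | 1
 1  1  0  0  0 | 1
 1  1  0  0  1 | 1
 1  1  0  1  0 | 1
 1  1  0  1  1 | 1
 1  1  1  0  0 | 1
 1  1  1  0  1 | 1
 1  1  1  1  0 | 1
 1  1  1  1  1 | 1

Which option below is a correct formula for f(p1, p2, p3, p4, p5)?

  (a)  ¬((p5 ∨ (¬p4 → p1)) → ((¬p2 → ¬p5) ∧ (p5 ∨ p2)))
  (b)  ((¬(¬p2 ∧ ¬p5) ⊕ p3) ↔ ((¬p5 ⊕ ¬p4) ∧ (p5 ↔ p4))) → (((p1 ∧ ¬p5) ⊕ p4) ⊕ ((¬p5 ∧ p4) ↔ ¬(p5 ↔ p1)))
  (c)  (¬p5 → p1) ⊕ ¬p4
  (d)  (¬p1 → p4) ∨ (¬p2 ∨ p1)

d

(a): at (0,0,0,0,0) it gives 0, but f = 1 — eliminated.
(b): at (0,0,1,0,1) it gives 0, but f = 1 — eliminated.
(c): at (0,0,0,0,1) it gives 0, but f = 1 — eliminated.
(d) is the remaining candidate, and it agrees with f on all 32 inputs.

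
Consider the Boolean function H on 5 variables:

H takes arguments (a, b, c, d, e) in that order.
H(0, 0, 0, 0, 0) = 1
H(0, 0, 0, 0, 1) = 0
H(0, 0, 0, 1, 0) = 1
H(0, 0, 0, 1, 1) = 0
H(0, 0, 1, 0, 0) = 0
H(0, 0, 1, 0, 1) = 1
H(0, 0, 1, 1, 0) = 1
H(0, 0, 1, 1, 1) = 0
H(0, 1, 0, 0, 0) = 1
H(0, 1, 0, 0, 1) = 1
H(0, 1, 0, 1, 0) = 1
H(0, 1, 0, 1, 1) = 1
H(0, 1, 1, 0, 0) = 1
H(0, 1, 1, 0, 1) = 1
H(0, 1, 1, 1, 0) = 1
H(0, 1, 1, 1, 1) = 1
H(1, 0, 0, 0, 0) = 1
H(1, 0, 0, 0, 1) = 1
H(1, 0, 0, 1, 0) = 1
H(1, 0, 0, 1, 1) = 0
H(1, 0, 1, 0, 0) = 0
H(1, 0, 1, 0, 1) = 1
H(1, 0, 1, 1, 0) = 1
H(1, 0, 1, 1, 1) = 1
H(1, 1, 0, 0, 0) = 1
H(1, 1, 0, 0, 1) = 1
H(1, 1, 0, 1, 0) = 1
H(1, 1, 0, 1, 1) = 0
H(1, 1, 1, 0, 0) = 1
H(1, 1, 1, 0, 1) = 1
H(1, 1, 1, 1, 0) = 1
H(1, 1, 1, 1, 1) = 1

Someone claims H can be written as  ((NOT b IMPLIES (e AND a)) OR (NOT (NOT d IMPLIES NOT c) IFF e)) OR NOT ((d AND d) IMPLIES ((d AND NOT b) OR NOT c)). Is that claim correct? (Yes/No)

No

Evaluate ((NOT b IMPLIES (e AND a)) OR (NOT (NOT d IMPLIES NOT c) IFF e)) OR NOT ((d AND d) IMPLIES ((d AND NOT b) OR NOT c)) on each row and compare to H:
  a=0, b=0, c=0, d=0, e=0: formula gives 1, H = 1 ✓
  a=0, b=0, c=0, d=0, e=1: formula gives 0, H = 0 ✓
  a=0, b=0, c=0, d=1, e=0: formula gives 1, H = 1 ✓
  a=0, b=0, c=0, d=1, e=1: formula gives 0, H = 0 ✓
  …
  a=1, b=0, c=0, d=1, e=1: formula gives 1, but H = 0 ✗
Since they disagree at (1,0,0,1,1), the expression is not a correct formula for H.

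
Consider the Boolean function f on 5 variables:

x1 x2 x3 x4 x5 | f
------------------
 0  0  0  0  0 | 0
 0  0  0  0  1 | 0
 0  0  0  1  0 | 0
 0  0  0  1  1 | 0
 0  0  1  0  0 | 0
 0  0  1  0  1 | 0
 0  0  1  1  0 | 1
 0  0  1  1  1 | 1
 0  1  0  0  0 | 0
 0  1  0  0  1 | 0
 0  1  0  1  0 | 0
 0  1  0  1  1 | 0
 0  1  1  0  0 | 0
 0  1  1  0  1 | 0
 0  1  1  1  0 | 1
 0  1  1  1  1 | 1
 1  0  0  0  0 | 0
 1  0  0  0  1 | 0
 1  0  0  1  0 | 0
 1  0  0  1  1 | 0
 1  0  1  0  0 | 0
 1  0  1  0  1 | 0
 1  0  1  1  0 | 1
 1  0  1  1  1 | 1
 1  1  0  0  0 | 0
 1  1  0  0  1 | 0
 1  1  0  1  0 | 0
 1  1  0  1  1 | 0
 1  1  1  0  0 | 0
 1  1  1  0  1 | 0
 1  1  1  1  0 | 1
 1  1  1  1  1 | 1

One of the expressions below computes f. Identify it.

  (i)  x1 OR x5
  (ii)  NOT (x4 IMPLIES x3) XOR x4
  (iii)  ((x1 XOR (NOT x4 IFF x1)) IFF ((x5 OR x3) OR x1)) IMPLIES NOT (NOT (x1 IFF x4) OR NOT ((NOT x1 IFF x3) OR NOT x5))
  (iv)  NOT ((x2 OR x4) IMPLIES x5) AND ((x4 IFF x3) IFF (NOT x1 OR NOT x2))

ii

(i) disagrees with f on (0,0,0,0,1) (formula → 1, table → 0); rule it out.
(iii) disagrees with f on (0,0,0,0,0) (formula → 1, table → 0); rule it out.
(iv) disagrees with f on (0,0,1,1,1) (formula → 0, table → 1); rule it out.
That leaves (ii). Evaluating it on every row reproduces the table of f exactly.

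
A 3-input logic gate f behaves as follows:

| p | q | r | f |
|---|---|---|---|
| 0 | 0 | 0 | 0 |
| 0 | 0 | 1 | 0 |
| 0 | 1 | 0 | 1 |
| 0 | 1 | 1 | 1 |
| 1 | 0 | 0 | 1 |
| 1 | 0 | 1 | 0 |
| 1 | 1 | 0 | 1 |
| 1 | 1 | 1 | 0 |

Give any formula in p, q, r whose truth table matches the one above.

The 1-rows are (0,1,0), (0,1,1), (1,0,0), (1,1,0). Each contributes one minterm — ¬p·q·¬r; ¬p·q·r; p·¬q·¬r; p·q·¬r — and their disjunction is a sum-of-products form of f.

f(p, q, r) = ((((not p and q) and not r) or ((not p and q) and r)) or ((p and not q) and not r)) or ((p and q) and not r)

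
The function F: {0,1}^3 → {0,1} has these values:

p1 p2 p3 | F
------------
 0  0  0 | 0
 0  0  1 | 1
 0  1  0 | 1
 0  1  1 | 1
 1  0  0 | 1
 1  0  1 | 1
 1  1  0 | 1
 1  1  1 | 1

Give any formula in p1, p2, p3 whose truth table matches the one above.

The output is 1 whenever at least one input is 1 — the OR of all inputs.

F(p1, p2, p3) = (p1 | p2) | p3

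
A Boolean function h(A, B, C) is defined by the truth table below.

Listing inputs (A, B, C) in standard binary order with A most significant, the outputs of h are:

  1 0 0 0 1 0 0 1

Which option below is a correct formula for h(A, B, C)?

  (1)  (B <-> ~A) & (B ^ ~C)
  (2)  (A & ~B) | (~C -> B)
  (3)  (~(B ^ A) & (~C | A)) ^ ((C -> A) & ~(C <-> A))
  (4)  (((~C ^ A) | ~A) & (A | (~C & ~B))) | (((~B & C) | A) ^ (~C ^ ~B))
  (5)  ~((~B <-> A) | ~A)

3

(1): at (0,0,0) it gives 0, but h = 1 — eliminated.
(2): at (0,0,0) it gives 0, but h = 1 — eliminated.
(4): at (0,1,0) it gives 1, but h = 0 — eliminated.
(5): at (0,0,0) it gives 0, but h = 1 — eliminated.
(3) is the remaining candidate, and it agrees with h on all 8 inputs.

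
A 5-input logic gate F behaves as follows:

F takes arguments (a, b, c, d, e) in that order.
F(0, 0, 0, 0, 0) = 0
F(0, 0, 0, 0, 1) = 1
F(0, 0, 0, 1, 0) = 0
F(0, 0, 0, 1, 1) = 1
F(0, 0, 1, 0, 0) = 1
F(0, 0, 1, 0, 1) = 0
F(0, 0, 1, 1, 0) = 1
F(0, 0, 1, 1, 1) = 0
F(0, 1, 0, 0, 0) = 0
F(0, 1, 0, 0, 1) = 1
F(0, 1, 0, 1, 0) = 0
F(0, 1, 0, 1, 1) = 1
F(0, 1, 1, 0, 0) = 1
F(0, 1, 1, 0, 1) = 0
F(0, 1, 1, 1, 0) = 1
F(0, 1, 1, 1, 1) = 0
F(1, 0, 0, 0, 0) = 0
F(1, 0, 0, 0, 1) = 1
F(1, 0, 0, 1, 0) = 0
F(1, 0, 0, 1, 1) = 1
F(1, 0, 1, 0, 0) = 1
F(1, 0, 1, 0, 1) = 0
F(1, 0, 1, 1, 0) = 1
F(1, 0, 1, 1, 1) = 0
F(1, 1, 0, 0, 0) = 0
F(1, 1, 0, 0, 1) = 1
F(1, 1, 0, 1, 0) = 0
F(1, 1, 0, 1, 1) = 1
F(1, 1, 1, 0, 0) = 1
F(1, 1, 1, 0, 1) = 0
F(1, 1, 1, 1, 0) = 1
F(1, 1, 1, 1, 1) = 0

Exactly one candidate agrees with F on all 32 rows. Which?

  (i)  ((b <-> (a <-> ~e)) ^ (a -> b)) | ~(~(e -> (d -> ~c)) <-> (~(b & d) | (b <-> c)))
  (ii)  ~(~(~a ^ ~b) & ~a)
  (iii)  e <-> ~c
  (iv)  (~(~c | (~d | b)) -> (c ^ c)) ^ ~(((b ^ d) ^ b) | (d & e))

iii

(i) disagrees with F on (0,0,0,0,0) (formula → 1, table → 0); rule it out.
(ii) disagrees with F on (0,0,0,0,1) (formula → 0, table → 1); rule it out.
(iv) disagrees with F on (0,0,0,0,1) (formula → 0, table → 1); rule it out.
That leaves (iii). Evaluating it on every row reproduces the table of F exactly.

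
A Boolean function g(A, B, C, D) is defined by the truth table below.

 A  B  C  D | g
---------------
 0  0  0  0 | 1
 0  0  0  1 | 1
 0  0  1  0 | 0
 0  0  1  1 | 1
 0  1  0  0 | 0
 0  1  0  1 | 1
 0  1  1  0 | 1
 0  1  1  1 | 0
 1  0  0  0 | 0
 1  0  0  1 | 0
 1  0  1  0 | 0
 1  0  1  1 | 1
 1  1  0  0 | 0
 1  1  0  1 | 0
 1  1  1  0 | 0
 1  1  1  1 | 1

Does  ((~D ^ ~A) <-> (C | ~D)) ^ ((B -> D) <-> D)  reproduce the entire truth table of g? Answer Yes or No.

No

Check the formula against g row by row:
  A=0, B=0, C=0, D=0: formula gives 0, but g = 1 ✗
Row (0,0,0,0) is a counterexample, so the formula is not equivalent to g.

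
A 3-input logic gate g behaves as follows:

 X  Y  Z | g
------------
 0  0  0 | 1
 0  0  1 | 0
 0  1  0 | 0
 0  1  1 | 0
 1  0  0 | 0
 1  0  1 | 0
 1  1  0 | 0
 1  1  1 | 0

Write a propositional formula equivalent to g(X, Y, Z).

The output is 1 only when every input is 0 — NOR of all inputs.

g(X, Y, Z) = ¬((X ∨ Y) ∨ Z)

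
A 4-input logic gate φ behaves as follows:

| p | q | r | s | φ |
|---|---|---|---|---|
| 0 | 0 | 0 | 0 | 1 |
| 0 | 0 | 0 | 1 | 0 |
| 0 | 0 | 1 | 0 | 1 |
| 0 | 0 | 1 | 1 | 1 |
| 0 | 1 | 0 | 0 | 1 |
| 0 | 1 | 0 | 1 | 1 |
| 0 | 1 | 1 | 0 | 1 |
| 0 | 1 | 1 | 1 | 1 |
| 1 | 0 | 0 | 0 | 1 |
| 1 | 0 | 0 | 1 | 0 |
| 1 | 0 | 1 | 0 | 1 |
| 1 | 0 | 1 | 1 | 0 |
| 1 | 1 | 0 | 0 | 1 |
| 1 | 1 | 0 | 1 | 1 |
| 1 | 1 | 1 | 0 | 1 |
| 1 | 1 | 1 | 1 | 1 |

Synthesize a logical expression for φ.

φ(p, q, r, s) = ~(((((~p & ~q) & ~r) & s) | (((p & ~q) & ~r) & s)) | (((p & ~q) & r) & s))

The 0-rows are (0,0,0,1), (1,0,0,1), (1,0,1,1). Take each as a conjunction (¬p·¬q·¬r·s, p·¬q·¬r·s, p·¬q·r·s), form their disjunction, and complement — that gives a formula that is 1 everywhere φ is.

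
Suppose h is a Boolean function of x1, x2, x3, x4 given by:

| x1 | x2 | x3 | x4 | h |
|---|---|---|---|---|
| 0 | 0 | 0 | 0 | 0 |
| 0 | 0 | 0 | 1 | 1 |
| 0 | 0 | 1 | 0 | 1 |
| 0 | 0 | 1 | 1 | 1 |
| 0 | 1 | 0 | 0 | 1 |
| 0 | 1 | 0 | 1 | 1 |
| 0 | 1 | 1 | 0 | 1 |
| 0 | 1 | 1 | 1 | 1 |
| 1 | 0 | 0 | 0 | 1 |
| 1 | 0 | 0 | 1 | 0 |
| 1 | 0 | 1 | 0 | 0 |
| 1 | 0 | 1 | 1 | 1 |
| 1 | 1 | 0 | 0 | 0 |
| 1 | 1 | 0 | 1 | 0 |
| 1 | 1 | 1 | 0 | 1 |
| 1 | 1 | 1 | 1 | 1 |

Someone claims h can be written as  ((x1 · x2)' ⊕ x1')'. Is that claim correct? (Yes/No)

No

Test each input against both h and the formula:
  x1=0, x2=0, x3=0, x4=0: formula gives 1, but h = 0 ✗
A single disagreement suffices: at (0,0,0,0) they differ, so the formula does not compute h.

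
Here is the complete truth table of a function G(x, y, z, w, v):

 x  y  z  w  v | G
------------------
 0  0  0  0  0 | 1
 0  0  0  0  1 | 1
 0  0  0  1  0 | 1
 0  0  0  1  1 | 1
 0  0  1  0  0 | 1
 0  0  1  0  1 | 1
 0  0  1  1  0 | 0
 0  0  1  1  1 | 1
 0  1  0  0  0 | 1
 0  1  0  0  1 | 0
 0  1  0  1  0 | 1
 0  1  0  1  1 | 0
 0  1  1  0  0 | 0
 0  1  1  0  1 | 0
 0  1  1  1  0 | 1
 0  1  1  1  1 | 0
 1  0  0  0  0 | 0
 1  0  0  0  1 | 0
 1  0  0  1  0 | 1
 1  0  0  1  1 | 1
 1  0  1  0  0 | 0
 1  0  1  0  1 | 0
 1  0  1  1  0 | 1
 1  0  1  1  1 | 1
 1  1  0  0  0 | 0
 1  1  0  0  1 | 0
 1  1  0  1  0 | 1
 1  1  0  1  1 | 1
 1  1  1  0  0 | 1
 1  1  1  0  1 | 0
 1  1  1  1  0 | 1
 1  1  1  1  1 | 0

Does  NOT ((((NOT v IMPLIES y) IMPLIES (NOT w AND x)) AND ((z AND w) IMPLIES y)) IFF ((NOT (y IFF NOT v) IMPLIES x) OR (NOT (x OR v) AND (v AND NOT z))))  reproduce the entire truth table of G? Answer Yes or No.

Evaluate NOT ((((NOT v IMPLIES y) IMPLIES (NOT w AND x)) AND ((z AND w) IMPLIES y)) IFF ((NOT (y IFF NOT v) IMPLIES x) OR (NOT (x OR v) AND (v AND NOT z)))) on each row and compare to G:
  x=0, y=0, z=0, w=0, v=0: formula gives 1, G = 1 ✓
  x=0, y=0, z=0, w=0, v=1: formula gives 1, G = 1 ✓
  x=0, y=0, z=0, w=1, v=0: formula gives 1, G = 1 ✓
  x=0, y=0, z=0, w=1, v=1: formula gives 1, G = 1 ✓
  …
  x=0, y=1, z=1, w=0, v=0: formula gives 1, but G = 0 ✗
Since they disagree at (0,1,1,0,0), the expression is not a correct formula for G.

No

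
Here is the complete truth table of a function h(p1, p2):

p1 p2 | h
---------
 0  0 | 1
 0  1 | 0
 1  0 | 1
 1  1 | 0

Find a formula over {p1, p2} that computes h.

The output is the negation of p2.

h(p1, p2) = NOT p2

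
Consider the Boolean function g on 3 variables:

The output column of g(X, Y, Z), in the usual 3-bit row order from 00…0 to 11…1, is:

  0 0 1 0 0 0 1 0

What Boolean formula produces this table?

g(X, Y, Z) = ((X' · Y) · Z') + ((X · Y) · Z')

Collect the rows where g=1 — (0,1,0), (1,1,0) — and write one minterm per row: ¬X·Y·¬Z, X·Y·¬Z. Their union (logical OR) reproduces the table exactly.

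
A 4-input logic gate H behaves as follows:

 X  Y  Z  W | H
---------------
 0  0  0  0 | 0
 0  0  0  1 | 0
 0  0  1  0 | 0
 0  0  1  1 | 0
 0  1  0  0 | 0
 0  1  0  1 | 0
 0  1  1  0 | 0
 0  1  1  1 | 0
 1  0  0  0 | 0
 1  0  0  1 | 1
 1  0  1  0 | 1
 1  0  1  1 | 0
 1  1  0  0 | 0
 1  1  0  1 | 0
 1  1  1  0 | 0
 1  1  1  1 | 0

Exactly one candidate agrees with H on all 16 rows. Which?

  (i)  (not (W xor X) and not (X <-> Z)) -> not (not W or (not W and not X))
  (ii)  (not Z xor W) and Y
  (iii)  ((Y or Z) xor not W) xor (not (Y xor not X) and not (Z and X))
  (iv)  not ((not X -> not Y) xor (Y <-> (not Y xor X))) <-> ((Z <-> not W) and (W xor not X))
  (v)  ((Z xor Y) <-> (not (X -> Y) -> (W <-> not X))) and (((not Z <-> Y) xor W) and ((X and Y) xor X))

(i) disagrees with H on (0,0,0,0) (formula → 1, table → 0); rule it out.
(ii) disagrees with H on (0,1,0,0) (formula → 1, table → 0); rule it out.
(iii) disagrees with H on (0,0,0,0) (formula → 1, table → 0); rule it out.
(iv) disagrees with H on (0,0,0,0) (formula → 1, table → 0); rule it out.
That leaves (v). Evaluating it on every row reproduces the table of H exactly.

v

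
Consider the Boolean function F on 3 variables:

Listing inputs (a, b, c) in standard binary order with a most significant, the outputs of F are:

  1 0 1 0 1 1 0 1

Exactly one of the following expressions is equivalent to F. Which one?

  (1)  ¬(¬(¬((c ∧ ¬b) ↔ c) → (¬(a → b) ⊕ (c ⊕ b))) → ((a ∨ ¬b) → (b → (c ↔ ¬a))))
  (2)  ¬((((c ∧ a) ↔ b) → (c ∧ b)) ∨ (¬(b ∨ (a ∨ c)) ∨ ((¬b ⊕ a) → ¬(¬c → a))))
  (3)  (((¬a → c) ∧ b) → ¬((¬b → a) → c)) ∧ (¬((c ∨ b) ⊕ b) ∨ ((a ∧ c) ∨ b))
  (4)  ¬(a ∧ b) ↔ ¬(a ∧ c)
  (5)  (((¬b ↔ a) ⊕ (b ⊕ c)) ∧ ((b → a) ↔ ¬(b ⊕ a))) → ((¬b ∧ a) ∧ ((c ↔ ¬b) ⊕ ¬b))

5

(1) fails at (0,0,0): the formula yields 0, F is 1.
(2) fails at (0,0,0): the formula yields 0, F is 1.
(3) fails at (1,1,0): the formula yields 1, F is 0.
(4) fails at (0,0,1): the formula yields 1, F is 0.
That leaves (5). Evaluating it on every row reproduces the table of F exactly.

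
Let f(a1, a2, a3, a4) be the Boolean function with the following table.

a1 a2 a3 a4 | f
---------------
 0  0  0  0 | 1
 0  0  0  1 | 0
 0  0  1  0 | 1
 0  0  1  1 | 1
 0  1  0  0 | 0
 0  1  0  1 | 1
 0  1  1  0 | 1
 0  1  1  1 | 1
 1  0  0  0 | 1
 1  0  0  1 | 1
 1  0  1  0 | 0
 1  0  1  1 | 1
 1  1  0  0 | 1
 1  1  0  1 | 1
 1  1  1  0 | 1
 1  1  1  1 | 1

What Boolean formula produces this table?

f(a1, a2, a3, a4) = ¬(((((¬a1 ∧ ¬a2) ∧ ¬a3) ∧ a4) ∨ (((¬a1 ∧ a2) ∧ ¬a3) ∧ ¬a4)) ∨ (((a1 ∧ ¬a2) ∧ a3) ∧ ¬a4))

There are just 3 zero rows: (0,0,0,1), (0,1,0,0), (1,0,1,0). Their minterms are ¬a1·¬a2·¬a3·a4, ¬a1·a2·¬a3·¬a4, a1·¬a2·a3·¬a4; the OR of those covers precisely the 0-outputs, and negating it yields f.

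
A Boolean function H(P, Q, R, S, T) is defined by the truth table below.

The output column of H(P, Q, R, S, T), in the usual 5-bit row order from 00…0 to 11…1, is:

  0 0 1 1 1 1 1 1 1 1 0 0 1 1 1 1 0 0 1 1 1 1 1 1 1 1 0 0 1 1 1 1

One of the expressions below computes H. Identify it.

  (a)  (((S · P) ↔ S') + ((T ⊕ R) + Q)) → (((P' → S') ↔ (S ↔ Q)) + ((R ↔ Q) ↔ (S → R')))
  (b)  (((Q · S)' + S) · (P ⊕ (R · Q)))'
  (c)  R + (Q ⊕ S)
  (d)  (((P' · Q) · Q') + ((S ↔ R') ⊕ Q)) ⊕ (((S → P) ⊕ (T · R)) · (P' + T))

c

(a): at (0,0,0,0,0) it gives 1, but H = 0 — eliminated.
(b): at (0,0,0,0,0) it gives 1, but H = 0 — eliminated.
(d): at (0,0,0,0,0) it gives 1, but H = 0 — eliminated.
That leaves (c). Evaluating it on every row reproduces the table of H exactly.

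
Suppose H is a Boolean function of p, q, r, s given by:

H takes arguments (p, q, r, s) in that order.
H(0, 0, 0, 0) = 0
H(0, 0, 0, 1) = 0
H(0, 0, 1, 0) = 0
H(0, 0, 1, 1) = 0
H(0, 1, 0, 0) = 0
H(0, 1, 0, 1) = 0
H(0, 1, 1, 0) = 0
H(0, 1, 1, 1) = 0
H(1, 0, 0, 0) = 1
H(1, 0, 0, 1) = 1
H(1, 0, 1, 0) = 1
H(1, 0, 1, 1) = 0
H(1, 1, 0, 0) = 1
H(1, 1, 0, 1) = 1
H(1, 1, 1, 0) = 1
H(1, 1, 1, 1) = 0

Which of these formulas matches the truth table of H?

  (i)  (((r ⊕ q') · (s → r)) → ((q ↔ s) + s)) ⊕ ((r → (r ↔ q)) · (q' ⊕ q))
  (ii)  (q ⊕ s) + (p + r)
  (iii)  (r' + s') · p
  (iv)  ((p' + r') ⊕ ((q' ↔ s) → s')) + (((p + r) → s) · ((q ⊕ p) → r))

iii

(i) disagrees with H on (0,0,1,0) (formula → 1, table → 0); rule it out.
(ii) disagrees with H on (0,0,0,1) (formula → 1, table → 0); rule it out.
(iv) disagrees with H on (0,0,0,0) (formula → 1, table → 0); rule it out.
Only (iii) survives; checking it on all 16 rows confirms it matches H.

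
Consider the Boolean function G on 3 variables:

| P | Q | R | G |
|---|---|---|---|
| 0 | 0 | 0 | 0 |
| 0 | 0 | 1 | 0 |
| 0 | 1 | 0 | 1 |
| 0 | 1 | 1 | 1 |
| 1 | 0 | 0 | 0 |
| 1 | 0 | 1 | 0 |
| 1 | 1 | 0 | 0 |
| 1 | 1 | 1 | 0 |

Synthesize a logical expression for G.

G=1 on 2 inputs: (0,1,0), (0,1,1). Reading each as a conjunction of literals (¬P·Q·¬R, ¬P·Q·R) and taking the OR gives the canonical DNF.

G(P, Q, R) = ((NOT P AND Q) AND NOT R) OR ((NOT P AND Q) AND R)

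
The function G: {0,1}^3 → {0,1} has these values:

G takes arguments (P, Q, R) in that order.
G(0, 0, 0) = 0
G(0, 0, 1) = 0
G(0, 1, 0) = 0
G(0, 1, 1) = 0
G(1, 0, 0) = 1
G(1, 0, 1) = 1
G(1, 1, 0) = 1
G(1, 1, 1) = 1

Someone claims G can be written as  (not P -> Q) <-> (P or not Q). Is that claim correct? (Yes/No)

Yes

Check the formula against G row by row:
  P=0, Q=0, R=0: formula gives 0, G = 0 ✓
  P=0, Q=0, R=1: formula gives 0, G = 0 ✓
  P=0, Q=1, R=0: formula gives 0, G = 0 ✓
  P=0, Q=1, R=1: formula gives 0, G = 0 ✓
  P=1, Q=0, R=0: formula gives 1, G = 1 ✓
  …and likewise for the remaining 3 rows.
Every row agrees, so the formula is equivalent.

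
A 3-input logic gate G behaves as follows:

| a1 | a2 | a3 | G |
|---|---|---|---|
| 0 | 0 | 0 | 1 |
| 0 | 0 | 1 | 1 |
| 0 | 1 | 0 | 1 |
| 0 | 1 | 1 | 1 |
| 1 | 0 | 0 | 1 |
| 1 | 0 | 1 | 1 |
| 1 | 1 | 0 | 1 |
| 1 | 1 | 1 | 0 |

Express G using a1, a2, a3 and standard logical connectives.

The output is 0 only when every input is 1 — NAND of all inputs.

G(a1, a2, a3) = ~((a1 & a2) & a3)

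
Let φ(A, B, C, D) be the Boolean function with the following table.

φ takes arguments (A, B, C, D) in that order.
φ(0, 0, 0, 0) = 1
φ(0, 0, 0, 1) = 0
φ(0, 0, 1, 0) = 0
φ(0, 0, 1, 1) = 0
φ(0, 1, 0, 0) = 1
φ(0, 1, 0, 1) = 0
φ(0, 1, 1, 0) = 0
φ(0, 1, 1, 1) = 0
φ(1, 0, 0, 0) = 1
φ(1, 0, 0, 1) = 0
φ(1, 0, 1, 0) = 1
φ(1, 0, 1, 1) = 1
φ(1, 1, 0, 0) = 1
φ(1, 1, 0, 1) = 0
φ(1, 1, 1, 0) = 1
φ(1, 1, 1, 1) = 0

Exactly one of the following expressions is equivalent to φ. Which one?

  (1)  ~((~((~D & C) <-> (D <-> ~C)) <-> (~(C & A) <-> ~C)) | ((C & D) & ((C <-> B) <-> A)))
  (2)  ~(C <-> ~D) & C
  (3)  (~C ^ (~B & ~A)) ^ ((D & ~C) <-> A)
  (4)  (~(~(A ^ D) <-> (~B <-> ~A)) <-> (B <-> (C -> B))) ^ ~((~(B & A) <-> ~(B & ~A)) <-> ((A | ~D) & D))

(2) fails at (0,0,0,0): the formula yields 0, φ is 1.
(3) fails at (0,1,0,0): the formula yields 0, φ is 1.
(4) fails at (0,0,0,0): the formula yields 0, φ is 1.
Only (1) survives; checking it on all 16 rows confirms it matches φ.

1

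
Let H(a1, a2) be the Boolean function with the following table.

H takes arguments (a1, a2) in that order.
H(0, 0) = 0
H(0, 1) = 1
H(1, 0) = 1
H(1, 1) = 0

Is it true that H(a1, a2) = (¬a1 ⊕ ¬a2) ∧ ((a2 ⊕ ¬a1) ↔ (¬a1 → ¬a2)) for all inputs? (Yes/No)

No

Evaluate (¬a1 ⊕ ¬a2) ∧ ((a2 ⊕ ¬a1) ↔ (¬a1 → ¬a2)) on each row and compare to H:
  a1=0, a2=0: formula gives 0, H = 0 ✓
  a1=0, a2=1: formula gives 1, H = 1 ✓
  a1=1, a2=0: formula gives 0, but H = 1 ✗
Since they disagree at (1,0), the expression is not a correct formula for H.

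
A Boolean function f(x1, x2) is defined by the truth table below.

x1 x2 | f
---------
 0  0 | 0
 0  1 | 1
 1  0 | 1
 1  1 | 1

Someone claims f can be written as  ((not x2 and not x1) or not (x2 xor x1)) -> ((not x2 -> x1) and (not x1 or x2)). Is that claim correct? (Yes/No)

Yes

Check the formula against f row by row:
  x1=0, x2=0: formula gives 0, f = 0 ✓
  x1=0, x2=1: formula gives 1, f = 1 ✓
  x1=1, x2=0: formula gives 1, f = 1 ✓
  x1=1, x2=1: formula gives 1, f = 1 ✓
Every row agrees, so the formula is equivalent.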